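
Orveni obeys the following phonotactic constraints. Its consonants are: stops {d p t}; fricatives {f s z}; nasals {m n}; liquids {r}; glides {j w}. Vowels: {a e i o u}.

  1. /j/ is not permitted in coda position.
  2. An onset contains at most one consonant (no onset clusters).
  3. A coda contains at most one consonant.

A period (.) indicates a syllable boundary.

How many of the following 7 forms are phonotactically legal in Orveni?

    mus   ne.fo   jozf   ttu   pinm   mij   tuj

mus — σ1 onset /m/, coda /s/ ok → phonotactically legal
ne.fo — σ1 onset /n/, coda /∅/ ok; σ2 onset /f/, coda /∅/ ok → phonotactically legal
jozf — violates constraint 3: syllable 1 coda /zf/ has 2 consonants (> 1) → phonotactically illegal
ttu — violates constraint 2: syllable 1 onset /tt/ has 2 consonants (> 1) → phonotactically illegal
pinm — violates constraint 3: syllable 1 coda /nm/ has 2 consonants (> 1) → phonotactically illegal
mij — violates constraint 1: syllable 1 coda contains /j/ → phonotactically illegal
tuj — violates constraint 1: syllable 1 coda contains /j/ → phonotactically illegal
Phonotactically legal: mus, ne.fo → 2.

2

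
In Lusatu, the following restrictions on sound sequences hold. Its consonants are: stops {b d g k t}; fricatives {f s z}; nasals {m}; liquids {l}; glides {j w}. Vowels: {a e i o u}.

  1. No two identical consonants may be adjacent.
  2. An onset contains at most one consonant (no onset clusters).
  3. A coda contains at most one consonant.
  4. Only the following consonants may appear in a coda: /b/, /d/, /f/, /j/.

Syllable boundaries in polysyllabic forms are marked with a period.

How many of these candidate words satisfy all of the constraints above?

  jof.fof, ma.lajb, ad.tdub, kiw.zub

0

jof.fof — violates constraint 1: adjacent identical consonants /ff/ → not permitted
ma.lajb — violates constraint 3: syllable 2 coda /jb/ has 2 consonants (> 1) → not permitted
ad.tdub — violates constraint 2: syllable 2 onset /td/ has 2 consonants (> 1) → not permitted
kiw.zub — violates constraint 4: syllable 1 coda contains /w/, which is not a licensed coda consonant → not permitted
No form is permitted → 0.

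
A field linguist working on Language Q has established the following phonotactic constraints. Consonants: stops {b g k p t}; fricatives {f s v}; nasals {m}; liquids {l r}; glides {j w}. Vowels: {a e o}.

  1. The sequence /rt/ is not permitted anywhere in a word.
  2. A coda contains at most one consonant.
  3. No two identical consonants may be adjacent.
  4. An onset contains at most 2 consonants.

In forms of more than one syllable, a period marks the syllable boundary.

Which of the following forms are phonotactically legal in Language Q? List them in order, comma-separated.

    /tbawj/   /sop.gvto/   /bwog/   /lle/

/tbawj/ — violates constraint 2: syllable 1 coda /wj/ has 2 consonants (> 1) → phonotactically illegal
/sop.gvto/ — violates constraint 4: syllable 2 onset /gvt/ has 3 consonants (> 2) → phonotactically illegal
/bwog/ — σ1 onset /bw/ (2C), coda /g/ ok → phonotactically legal
/lle/ — violates constraint 3: adjacent identical consonants /ll/ → phonotactically illegal

/bwog/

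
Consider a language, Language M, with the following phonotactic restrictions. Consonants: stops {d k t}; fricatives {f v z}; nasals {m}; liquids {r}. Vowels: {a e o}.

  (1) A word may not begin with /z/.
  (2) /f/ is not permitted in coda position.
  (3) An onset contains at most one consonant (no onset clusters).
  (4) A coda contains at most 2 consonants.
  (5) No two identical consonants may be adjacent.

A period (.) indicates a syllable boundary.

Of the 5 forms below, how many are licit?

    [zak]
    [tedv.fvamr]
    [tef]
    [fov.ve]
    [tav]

1

[zak] — violates constraint 1: word begins with /z/ → illicit
[tedv.fvamr] — violates constraint 3: syllable 2 onset /fv/ has 2 consonants (> 1) → illicit
[tef] — violates constraint 2: syllable 1 coda contains /f/ → illicit
[fov.ve] — violates constraint 5: adjacent identical consonants /vv/ → illicit
[tav] — σ1 onset /t/, coda /v/ ok → licit
Licit: [tav] → 1.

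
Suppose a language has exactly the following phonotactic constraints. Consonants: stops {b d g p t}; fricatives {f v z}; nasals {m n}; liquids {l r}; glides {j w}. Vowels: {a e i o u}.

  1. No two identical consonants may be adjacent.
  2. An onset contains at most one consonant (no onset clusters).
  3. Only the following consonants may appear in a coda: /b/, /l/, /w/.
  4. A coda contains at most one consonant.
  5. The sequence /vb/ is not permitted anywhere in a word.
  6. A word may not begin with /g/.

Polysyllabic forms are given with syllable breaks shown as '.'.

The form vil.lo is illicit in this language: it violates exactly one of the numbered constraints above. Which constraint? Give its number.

1

vil.lo: adjacent identical consonants /ll/.
This is a violation of constraint 1: "No two identical consonants may be adjacent."
The remaining constraints (2, 3, 4, 5, 6) are satisfied.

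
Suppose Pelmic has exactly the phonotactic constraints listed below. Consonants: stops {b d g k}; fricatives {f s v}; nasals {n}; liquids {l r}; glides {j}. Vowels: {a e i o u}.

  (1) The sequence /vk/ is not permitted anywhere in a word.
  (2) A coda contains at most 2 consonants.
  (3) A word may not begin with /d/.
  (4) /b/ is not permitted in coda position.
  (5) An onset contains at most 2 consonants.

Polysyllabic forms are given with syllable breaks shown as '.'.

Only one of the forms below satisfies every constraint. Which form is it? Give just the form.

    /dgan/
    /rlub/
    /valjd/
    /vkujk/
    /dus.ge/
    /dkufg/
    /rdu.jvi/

/dgan/ — violates constraint 3: word begins with /d/ → illicit
/rlub/ — violates constraint 4: syllable 1 coda contains /b/ → illicit
/valjd/ — violates constraint 2: syllable 1 coda /ljd/ has 3 consonants (> 2) → illicit
/vkujk/ — violates constraint 1: contains banned sequence /vk/ → illicit
/dus.ge/ — violates constraint 3: word begins with /d/ → illicit
/dkufg/ — violates constraint 3: word begins with /d/ → illicit
/rdu.jvi/ — σ1 onset /rd/ (2C), coda /∅/ ok; σ2 onset /jv/ (2C), coda /∅/ ok → licit

/rdu.jvi/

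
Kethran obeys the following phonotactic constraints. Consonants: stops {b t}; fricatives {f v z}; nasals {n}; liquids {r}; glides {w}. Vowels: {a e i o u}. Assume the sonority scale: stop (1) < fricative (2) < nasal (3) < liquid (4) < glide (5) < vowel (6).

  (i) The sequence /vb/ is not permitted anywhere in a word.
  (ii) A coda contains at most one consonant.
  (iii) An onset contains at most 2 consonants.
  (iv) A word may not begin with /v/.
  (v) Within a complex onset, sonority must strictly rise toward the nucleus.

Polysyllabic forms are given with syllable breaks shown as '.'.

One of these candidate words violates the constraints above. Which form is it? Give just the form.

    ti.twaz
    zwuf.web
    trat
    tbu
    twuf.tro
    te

ti.twaz — σ1 onset /t/, coda /∅/ ok; σ2 onset /tw/ (1→5 rises), coda /z/ ok → well-formed
zwuf.web — σ1 onset /zw/ (2→5 rises), coda /f/ ok; σ2 onset /w/, coda /b/ ok → well-formed
trat — σ1 onset /tr/ (1→4 rises), coda /t/ ok → well-formed
tbu — violates constraint (v): syllable 1 onset /tb/: /t/ (stop, 1) → /b/ (stop, 1) does not rise → ill-formed
twuf.tro — σ1 onset /tw/ (1→5 rises), coda /f/ ok; σ2 onset /tr/ (1→4 rises), coda /∅/ ok → well-formed
te — σ1 onset /t/, coda /∅/ ok → well-formed

tbu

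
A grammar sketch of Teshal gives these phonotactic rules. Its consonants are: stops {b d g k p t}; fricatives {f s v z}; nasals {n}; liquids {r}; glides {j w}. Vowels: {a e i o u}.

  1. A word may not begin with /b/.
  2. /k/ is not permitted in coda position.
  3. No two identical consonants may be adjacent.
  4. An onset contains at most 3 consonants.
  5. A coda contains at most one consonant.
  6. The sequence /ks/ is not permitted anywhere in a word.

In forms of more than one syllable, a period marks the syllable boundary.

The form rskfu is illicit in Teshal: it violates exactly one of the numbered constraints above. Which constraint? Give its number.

rskfu: syllable 1 onset /rskf/ has 4 consonants (> 3).
This is a violation of constraint 4: "An onset contains at most 3 consonants."
The remaining constraints (1, 2, 3, 5, 6) are satisfied.

4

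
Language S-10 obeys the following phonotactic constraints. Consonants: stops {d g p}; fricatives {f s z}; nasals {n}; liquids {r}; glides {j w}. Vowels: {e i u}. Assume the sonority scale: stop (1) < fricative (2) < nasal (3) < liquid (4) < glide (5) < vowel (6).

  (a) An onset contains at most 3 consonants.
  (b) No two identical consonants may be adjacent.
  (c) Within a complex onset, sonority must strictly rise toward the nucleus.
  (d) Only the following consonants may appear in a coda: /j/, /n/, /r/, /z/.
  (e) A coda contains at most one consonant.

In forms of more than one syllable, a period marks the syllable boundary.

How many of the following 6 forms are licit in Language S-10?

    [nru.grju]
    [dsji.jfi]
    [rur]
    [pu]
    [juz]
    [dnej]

[nru.grju] — σ1 onset /nr/ (3→4 rises), coda /∅/ ok; σ2 onset /grj/ (1→4→5 rises), coda /∅/ ok → licit
[dsji.jfi] — violates constraint (c): syllable 2 onset /jf/: /j/ (glide, 5) → /f/ (fricative, 2) does not rise → illicit
[rur] — σ1 onset /r/, coda /r/ ok → licit
[pu] — σ1 onset /p/, coda /∅/ ok → licit
[juz] — σ1 onset /j/, coda /z/ ok → licit
[dnej] — σ1 onset /dn/ (1→3 rises), coda /j/ ok → licit
Licit: [nru.grju], [rur], [pu], [juz], [dnej] → 5.

5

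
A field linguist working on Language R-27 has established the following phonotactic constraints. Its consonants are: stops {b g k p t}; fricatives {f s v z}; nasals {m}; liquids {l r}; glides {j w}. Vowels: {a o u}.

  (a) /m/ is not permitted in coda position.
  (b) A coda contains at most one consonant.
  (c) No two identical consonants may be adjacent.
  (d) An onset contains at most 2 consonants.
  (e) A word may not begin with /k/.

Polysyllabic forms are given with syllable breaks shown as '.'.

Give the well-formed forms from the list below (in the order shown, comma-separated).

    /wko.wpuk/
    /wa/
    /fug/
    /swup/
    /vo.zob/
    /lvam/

/wko.wpuk/ — σ1 onset /wk/ (2C), coda /∅/ ok; σ2 onset /wp/ (2C), coda /k/ ok → well-formed
/wa/ — σ1 onset /w/, coda /∅/ ok → well-formed
/fug/ — σ1 onset /f/, coda /g/ ok → well-formed
/swup/ — σ1 onset /sw/ (2C), coda /p/ ok → well-formed
/vo.zob/ — σ1 onset /v/, coda /∅/ ok; σ2 onset /z/, coda /b/ ok → well-formed
/lvam/ — violates constraint (a): syllable 1 coda contains /m/ → ill-formed

/wko.wpuk/, /wa/, /fug/, /swup/, /vo.zob/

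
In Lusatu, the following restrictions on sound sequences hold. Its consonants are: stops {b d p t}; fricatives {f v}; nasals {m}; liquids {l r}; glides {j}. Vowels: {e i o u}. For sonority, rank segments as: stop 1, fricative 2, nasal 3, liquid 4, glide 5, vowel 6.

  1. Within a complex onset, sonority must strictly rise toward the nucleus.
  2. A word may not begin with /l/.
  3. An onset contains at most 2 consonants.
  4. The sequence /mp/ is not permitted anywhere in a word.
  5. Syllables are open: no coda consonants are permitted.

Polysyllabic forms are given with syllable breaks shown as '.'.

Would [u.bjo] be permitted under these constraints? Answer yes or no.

[u.bjo] — σ1 onset /∅/, coda /∅/ ok; σ2 onset /bj/ (1→5 rises), coda /∅/ ok → permitted

yes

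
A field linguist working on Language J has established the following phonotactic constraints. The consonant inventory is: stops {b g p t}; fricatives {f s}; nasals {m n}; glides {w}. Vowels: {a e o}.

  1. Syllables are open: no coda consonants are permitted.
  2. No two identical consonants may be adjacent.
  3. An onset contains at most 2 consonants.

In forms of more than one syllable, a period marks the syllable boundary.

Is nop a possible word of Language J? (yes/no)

no

nop — violates constraint 1: syllable 1 coda /p/ has 1 consonant (> 0) → ill-formed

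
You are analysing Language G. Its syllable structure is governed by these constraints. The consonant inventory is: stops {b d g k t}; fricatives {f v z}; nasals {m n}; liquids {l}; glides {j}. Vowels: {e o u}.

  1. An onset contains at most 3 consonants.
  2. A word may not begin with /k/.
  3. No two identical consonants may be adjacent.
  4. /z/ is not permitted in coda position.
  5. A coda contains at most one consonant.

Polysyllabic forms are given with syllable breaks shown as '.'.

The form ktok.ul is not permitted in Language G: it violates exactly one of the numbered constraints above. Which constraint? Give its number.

ktok.ul: word begins with /k/.
This is a violation of constraint 2: "A word may not begin with /k/."
The remaining constraints (1, 3, 4, 5) are satisfied.

2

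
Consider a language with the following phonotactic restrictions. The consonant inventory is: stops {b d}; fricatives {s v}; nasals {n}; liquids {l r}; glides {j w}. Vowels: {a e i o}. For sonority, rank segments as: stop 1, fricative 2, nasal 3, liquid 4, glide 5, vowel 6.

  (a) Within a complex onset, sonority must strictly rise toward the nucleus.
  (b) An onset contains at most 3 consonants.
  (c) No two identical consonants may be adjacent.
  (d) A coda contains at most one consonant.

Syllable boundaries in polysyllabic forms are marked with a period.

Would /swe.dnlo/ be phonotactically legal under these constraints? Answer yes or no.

/swe.dnlo/ — σ1 onset /sw/ (2→5 rises), coda /∅/ ok; σ2 onset /dnl/ (1→3→4 rises), coda /∅/ ok → phonotactically legal

yes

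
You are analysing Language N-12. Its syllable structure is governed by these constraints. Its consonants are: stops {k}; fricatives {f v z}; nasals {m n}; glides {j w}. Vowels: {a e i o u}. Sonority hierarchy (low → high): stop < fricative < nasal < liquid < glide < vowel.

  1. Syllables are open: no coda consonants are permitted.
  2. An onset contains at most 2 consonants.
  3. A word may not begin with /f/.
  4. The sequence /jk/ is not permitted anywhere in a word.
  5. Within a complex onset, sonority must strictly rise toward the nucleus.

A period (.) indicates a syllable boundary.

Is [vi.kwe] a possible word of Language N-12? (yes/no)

yes

[vi.kwe] — σ1 onset /v/, coda /∅/ ok; σ2 onset /kw/ (1→5 rises), coda /∅/ ok → permitted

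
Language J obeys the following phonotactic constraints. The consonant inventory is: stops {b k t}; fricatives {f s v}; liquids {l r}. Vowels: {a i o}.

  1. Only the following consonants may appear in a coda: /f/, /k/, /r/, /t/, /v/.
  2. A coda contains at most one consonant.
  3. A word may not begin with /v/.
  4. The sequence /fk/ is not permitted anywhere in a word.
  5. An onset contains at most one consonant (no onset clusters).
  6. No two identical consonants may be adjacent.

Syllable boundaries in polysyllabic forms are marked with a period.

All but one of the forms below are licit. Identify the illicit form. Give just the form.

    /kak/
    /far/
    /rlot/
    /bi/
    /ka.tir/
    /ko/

/kak/ — σ1 onset /k/, coda /k/ ok → licit
/far/ — σ1 onset /f/, coda /r/ ok → licit
/rlot/ — violates constraint 5: syllable 1 onset /rl/ has 2 consonants (> 1) → illicit
/bi/ — σ1 onset /b/, coda /∅/ ok → licit
/ka.tir/ — σ1 onset /k/, coda /∅/ ok; σ2 onset /t/, coda /r/ ok → licit
/ko/ — σ1 onset /k/, coda /∅/ ok → licit

/rlot/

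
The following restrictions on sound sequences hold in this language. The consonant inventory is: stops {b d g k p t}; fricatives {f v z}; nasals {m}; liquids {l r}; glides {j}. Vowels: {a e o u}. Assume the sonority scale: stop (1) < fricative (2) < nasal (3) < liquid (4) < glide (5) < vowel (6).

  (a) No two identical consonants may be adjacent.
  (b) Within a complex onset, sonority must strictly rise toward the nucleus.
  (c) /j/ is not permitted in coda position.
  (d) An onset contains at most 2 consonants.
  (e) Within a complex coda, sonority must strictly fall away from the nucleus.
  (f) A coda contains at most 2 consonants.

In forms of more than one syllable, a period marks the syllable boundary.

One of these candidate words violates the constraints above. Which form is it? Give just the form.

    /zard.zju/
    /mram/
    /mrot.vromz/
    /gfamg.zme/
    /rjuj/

/rjuj/

/zard.zju/ — σ1 onset /z/, coda /rd/ (4→1 falls) ok; σ2 onset /zj/ (2→5 rises), coda /∅/ ok → phonotactically legal
/mram/ — σ1 onset /mr/ (3→4 rises), coda /m/ ok → phonotactically legal
/mrot.vromz/ — σ1 onset /mr/ (3→4 rises), coda /t/ ok; σ2 onset /vr/ (2→4 rises), coda /mz/ (3→2 falls) ok → phonotactically legal
/gfamg.zme/ — σ1 onset /gf/ (1→2 rises), coda /mg/ (3→1 falls) ok; σ2 onset /zm/ (2→3 rises), coda /∅/ ok → phonotactically legal
/rjuj/ — violates constraint (c): syllable 1 coda contains /j/ → phonotactically illegal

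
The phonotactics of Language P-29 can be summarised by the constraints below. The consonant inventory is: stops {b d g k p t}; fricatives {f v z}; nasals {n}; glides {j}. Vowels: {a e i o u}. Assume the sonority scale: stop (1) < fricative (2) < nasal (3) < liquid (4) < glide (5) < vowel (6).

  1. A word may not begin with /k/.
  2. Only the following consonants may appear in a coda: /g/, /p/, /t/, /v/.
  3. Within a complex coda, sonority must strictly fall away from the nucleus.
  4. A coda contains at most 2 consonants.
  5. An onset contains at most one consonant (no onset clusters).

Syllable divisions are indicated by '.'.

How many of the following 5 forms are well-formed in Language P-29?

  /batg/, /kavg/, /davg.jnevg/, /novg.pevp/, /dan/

/batg/ — violates constraint 3: syllable 1 coda /tg/: /t/ (stop, 1) → /g/ (stop, 1) does not fall → ill-formed
/kavg/ — violates constraint 1: word begins with /k/ → ill-formed
/davg.jnevg/ — violates constraint 5: syllable 2 onset /jn/ has 2 consonants (> 1) → ill-formed
/novg.pevp/ — σ1 onset /n/, coda /vg/ (2→1 falls) ok; σ2 onset /p/, coda /vp/ (2→1 falls) ok → well-formed
/dan/ — violates constraint 2: syllable 1 coda contains /n/, which is not a licensed coda consonant → ill-formed
Well-formed: /novg.pevp/ → 1.

1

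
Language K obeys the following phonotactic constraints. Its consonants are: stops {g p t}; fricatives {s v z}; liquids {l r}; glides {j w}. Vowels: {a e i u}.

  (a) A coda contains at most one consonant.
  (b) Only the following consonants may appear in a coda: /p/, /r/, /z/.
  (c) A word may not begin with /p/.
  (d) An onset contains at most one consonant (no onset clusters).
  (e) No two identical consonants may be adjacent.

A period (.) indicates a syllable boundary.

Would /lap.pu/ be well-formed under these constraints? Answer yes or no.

/lap.pu/ — violates constraint (e): adjacent identical consonants /pp/ → ill-formed

no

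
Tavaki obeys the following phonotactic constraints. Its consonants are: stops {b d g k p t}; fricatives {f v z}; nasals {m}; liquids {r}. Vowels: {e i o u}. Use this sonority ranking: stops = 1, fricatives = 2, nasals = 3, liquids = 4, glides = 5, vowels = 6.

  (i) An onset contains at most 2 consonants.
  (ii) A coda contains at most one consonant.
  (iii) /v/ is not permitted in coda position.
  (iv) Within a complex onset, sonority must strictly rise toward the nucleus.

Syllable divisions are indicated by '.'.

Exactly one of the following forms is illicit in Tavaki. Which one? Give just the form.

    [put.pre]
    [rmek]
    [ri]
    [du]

[rmek]

[put.pre] — σ1 onset /p/, coda /t/ ok; σ2 onset /pr/ (1→4 rises), coda /∅/ ok → licit
[rmek] — violates constraint (iv): syllable 1 onset /rm/: /r/ (liquid, 4) → /m/ (nasal, 3) does not rise → illicit
[ri] — σ1 onset /r/, coda /∅/ ok → licit
[du] — σ1 onset /d/, coda /∅/ ok → licit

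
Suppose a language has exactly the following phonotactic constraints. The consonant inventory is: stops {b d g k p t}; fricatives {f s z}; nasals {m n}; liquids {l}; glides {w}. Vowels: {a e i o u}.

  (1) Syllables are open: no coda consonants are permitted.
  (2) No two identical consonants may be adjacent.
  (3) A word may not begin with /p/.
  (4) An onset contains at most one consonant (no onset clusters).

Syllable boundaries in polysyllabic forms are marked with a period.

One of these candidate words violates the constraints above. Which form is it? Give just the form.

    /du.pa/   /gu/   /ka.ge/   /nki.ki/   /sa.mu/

/nki.ki/

/du.pa/ — σ1 onset /d/, coda /∅/ ok; σ2 onset /p/, coda /∅/ ok → permitted
/gu/ — σ1 onset /g/, coda /∅/ ok → permitted
/ka.ge/ — σ1 onset /k/, coda /∅/ ok; σ2 onset /g/, coda /∅/ ok → permitted
/nki.ki/ — violates constraint 4: syllable 1 onset /nk/ has 2 consonants (> 1) → not permitted
/sa.mu/ — σ1 onset /s/, coda /∅/ ok; σ2 onset /m/, coda /∅/ ok → permitted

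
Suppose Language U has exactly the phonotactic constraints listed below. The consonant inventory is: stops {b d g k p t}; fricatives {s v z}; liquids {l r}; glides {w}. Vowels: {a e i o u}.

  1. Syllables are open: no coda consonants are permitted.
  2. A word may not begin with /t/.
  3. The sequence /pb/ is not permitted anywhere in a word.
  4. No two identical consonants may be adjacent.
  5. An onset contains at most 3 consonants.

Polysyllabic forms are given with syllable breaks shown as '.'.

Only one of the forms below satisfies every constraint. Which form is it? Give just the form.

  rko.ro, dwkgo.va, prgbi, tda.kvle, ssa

rko.ro — σ1 onset /rk/ (2C), coda /∅/ ok; σ2 onset /r/, coda /∅/ ok → phonotactically legal
dwkgo.va — violates constraint 5: syllable 1 onset /dwkg/ has 4 consonants (> 3) → phonotactically illegal
prgbi — violates constraint 5: syllable 1 onset /prgb/ has 4 consonants (> 3) → phonotactically illegal
tda.kvle — violates constraint 2: word begins with /t/ → phonotactically illegal
ssa — violates constraint 4: adjacent identical consonants /ss/ → phonotactically illegal

rko.ro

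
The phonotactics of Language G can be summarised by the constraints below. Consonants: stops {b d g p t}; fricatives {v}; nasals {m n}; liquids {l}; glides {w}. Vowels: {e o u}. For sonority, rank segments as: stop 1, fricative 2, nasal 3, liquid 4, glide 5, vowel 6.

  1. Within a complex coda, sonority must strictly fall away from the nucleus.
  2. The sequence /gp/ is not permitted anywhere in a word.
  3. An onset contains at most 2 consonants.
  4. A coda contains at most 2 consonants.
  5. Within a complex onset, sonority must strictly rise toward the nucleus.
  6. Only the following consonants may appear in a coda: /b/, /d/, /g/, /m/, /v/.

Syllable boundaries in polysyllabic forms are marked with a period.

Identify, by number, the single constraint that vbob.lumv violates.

5

vbob.lumv: syllable 1 onset /vb/: /v/ (fricative, 2) → /b/ (stop, 1) does not rise.
This is a violation of constraint 5: "Within a complex onset, sonority must strictly rise toward the nucleus."
The remaining constraints (1, 2, 3, 4, 6) are satisfied.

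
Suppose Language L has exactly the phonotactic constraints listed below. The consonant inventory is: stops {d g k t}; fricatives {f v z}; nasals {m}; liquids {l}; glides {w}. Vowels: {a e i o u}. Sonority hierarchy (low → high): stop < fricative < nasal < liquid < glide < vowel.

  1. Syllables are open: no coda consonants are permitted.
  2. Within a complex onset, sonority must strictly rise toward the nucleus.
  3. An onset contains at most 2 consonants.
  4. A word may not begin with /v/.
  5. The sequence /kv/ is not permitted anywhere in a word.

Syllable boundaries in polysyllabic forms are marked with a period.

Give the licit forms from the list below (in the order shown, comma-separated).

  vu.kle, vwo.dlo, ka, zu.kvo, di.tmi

vu.kle — violates constraint 4: word begins with /v/ → illicit
vwo.dlo — violates constraint 4: word begins with /v/ → illicit
ka — σ1 onset /k/, coda /∅/ ok → licit
zu.kvo — violates constraint 5: contains banned sequence /kv/ → illicit
di.tmi — σ1 onset /d/, coda /∅/ ok; σ2 onset /tm/ (1→3 rises), coda /∅/ ok → licit

ka, di.tmi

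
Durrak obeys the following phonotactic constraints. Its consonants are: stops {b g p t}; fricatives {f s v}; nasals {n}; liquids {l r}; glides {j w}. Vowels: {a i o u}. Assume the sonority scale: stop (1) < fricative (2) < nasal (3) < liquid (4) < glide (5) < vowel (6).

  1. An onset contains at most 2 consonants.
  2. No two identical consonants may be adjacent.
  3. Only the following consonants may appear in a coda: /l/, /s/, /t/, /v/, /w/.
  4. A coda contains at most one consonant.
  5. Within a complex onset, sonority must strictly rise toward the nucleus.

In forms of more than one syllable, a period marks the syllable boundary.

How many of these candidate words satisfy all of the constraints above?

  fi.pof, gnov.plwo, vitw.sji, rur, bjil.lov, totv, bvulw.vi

0

fi.pof — violates constraint 3: syllable 2 coda contains /f/, which is not a licensed coda consonant → ill-formed
gnov.plwo — violates constraint 1: syllable 2 onset /plw/ has 3 consonants (> 2) → ill-formed
vitw.sji — violates constraint 4: syllable 1 coda /tw/ has 2 consonants (> 1) → ill-formed
rur — violates constraint 3: syllable 1 coda contains /r/, which is not a licensed coda consonant → ill-formed
bjil.lov — violates constraint 2: adjacent identical consonants /ll/ → ill-formed
totv — violates constraint 4: syllable 1 coda /tv/ has 2 consonants (> 1) → ill-formed
bvulw.vi — violates constraint 4: syllable 1 coda /lw/ has 2 consonants (> 1) → ill-formed
No form is well-formed → 0.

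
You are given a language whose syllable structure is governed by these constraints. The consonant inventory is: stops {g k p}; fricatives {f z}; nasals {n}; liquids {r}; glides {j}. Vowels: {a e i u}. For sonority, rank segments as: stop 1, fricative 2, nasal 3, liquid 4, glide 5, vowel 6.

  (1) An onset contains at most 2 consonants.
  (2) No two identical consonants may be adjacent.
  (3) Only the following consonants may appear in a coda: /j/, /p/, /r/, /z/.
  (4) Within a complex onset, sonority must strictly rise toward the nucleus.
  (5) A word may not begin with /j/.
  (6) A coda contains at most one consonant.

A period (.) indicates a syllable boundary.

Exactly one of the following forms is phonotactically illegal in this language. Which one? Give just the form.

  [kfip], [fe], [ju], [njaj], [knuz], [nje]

[ju]

[kfip] — σ1 onset /kf/ (1→2 rises), coda /p/ ok → phonotactically legal
[fe] — σ1 onset /f/, coda /∅/ ok → phonotactically legal
[ju] — violates constraint 5: word begins with /j/ → phonotactically illegal
[njaj] — σ1 onset /nj/ (3→5 rises), coda /j/ ok → phonotactically legal
[knuz] — σ1 onset /kn/ (1→3 rises), coda /z/ ok → phonotactically legal
[nje] — σ1 onset /nj/ (3→5 rises), coda /∅/ ok → phonotactically legal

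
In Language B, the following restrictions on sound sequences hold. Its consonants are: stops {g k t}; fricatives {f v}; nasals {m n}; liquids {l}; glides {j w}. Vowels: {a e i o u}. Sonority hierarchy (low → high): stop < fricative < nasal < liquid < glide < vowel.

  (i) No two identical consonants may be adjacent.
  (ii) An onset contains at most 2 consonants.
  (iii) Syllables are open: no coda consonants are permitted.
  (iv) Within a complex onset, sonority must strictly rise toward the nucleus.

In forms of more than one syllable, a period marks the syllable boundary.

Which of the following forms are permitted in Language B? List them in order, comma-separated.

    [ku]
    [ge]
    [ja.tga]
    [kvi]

[ku], [ge], [kvi]

[ku] — σ1 onset /k/, coda /∅/ ok → permitted
[ge] — σ1 onset /g/, coda /∅/ ok → permitted
[ja.tga] — violates constraint (iv): syllable 2 onset /tg/: /t/ (stop, 1) → /g/ (stop, 1) does not rise → not permitted
[kvi] — σ1 onset /kv/ (1→2 rises), coda /∅/ ok → permitted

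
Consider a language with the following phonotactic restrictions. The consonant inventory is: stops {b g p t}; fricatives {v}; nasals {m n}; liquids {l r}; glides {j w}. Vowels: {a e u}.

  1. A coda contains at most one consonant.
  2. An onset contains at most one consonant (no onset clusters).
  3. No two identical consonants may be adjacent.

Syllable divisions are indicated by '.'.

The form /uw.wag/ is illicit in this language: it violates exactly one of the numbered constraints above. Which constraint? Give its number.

3

/uw.wag/: adjacent identical consonants /ww/.
This is a violation of constraint 3: "No two identical consonants may be adjacent."
The remaining constraints (1, 2) are satisfied.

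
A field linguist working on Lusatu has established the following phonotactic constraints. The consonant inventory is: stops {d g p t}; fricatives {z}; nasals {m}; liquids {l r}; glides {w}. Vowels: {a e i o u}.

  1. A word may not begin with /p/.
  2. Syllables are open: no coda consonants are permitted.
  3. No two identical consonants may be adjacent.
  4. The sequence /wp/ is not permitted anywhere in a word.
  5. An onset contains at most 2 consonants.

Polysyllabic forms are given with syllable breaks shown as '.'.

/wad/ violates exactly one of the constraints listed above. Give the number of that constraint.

/wad/: syllable 1 coda /d/ has 1 consonant (> 0).
This is a violation of constraint 2: "Syllables are open: no coda consonants are permitted."
The remaining constraints (1, 3, 4, 5) are satisfied.

2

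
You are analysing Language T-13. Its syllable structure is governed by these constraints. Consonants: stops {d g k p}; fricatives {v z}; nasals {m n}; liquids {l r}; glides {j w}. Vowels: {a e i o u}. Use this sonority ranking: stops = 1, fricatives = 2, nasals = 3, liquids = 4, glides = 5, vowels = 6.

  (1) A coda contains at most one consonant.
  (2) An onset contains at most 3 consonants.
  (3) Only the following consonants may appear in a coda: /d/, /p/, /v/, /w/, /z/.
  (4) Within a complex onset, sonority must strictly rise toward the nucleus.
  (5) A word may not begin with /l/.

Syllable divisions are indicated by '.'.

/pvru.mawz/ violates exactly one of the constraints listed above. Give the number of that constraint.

/pvru.mawz/: syllable 2 coda /wz/ has 2 consonants (> 1).
This is a violation of constraint 1: "A coda contains at most one consonant."
The remaining constraints (2, 3, 4, 5) are satisfied.

1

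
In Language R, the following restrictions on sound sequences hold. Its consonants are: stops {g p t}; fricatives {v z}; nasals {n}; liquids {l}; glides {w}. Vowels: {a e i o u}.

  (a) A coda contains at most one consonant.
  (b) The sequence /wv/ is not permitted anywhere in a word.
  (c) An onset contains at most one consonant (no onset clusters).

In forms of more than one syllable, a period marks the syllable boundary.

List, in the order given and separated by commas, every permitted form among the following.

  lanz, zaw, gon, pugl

zaw, gon

lanz — violates constraint (a): syllable 1 coda /nz/ has 2 consonants (> 1) → not permitted
zaw — σ1 onset /z/, coda /w/ ok → permitted
gon — σ1 onset /g/, coda /n/ ok → permitted
pugl — violates constraint (a): syllable 1 coda /gl/ has 2 consonants (> 1) → not permitted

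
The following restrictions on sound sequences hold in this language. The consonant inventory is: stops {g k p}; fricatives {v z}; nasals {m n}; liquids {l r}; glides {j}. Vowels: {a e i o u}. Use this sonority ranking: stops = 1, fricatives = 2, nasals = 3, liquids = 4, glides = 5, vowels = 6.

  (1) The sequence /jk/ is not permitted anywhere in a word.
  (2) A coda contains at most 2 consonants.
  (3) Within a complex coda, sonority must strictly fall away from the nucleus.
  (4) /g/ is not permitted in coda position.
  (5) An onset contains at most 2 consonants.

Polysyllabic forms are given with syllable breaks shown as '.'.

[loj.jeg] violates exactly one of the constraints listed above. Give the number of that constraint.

4

[loj.jeg]: syllable 2 coda contains /g/.
This is a violation of constraint 4: "/g/ is not permitted in coda position."
The remaining constraints (1, 2, 3, 5) are satisfied.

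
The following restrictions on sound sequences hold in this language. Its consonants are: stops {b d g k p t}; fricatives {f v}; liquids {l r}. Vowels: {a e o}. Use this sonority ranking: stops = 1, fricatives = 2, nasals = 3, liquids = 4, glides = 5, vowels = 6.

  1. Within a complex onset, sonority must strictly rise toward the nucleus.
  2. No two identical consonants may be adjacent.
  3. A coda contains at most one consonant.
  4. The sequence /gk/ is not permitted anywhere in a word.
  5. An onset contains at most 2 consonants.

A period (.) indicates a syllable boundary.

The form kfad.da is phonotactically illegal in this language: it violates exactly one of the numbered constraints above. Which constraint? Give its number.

kfad.da: adjacent identical consonants /dd/.
This is a violation of constraint 2: "No two identical consonants may be adjacent."
The remaining constraints (1, 3, 4, 5) are satisfied.

2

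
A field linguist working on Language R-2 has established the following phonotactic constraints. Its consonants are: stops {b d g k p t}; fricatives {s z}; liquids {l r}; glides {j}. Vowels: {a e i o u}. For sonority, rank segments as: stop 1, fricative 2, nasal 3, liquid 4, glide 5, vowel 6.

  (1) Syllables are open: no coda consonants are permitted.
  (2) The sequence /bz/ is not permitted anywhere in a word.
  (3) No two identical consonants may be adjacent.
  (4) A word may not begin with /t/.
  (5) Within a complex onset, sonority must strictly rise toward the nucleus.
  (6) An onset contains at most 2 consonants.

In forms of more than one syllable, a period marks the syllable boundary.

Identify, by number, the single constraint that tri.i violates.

4

tri.i: word begins with /t/.
This is a violation of constraint 4: "A word may not begin with /t/."
The remaining constraints (1, 2, 3, 5, 6) are satisfied.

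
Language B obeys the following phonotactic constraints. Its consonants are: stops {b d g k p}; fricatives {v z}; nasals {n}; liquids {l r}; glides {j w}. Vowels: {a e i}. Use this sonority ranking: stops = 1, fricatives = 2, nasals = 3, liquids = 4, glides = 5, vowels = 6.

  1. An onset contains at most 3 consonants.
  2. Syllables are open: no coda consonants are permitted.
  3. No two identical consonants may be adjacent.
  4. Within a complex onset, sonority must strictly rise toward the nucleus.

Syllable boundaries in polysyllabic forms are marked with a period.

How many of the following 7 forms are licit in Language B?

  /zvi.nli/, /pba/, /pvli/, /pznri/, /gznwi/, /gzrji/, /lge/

/zvi.nli/ — violates constraint 4: syllable 1 onset /zv/: /z/ (fricative, 2) → /v/ (fricative, 2) does not rise → illicit
/pba/ — violates constraint 4: syllable 1 onset /pb/: /p/ (stop, 1) → /b/ (stop, 1) does not rise → illicit
/pvli/ — σ1 onset /pvl/ (1→2→4 rises), coda /∅/ ok → licit
/pznri/ — violates constraint 1: syllable 1 onset /pznr/ has 4 consonants (> 3) → illicit
/gznwi/ — violates constraint 1: syllable 1 onset /gznw/ has 4 consonants (> 3) → illicit
/gzrji/ — violates constraint 1: syllable 1 onset /gzrj/ has 4 consonants (> 3) → illicit
/lge/ — violates constraint 4: syllable 1 onset /lg/: /l/ (liquid, 4) → /g/ (stop, 1) does not rise → illicit
Licit: /pvli/ → 1.

1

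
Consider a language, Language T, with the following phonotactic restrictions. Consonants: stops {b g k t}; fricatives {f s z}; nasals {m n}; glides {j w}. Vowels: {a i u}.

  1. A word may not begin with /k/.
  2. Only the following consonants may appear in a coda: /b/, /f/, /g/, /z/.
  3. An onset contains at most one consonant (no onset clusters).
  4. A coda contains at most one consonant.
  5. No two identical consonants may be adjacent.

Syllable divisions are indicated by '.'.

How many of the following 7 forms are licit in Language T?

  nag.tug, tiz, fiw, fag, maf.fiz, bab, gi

nag.tug — σ1 onset /n/, coda /g/ ok; σ2 onset /t/, coda /g/ ok → licit
tiz — σ1 onset /t/, coda /z/ ok → licit
fiw — violates constraint 2: syllable 1 coda contains /w/, which is not a licensed coda consonant → illicit
fag — σ1 onset /f/, coda /g/ ok → licit
maf.fiz — violates constraint 5: adjacent identical consonants /ff/ → illicit
bab — σ1 onset /b/, coda /b/ ok → licit
gi — σ1 onset /g/, coda /∅/ ok → licit
Licit: nag.tug, tiz, fag, bab, gi → 5.

5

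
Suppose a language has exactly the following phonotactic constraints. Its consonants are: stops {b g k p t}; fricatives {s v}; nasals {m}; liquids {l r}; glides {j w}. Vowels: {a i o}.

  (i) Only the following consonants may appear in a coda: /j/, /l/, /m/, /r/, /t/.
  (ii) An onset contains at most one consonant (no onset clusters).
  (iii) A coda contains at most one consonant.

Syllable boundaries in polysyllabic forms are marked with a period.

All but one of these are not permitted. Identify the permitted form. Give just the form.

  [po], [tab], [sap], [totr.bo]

[po] — σ1 onset /p/, coda /∅/ ok → permitted
[tab] — violates constraint (i): syllable 1 coda contains /b/, which is not a licensed coda consonant → not permitted
[sap] — violates constraint (i): syllable 1 coda contains /p/, which is not a licensed coda consonant → not permitted
[totr.bo] — violates constraint (iii): syllable 1 coda /tr/ has 2 consonants (> 1) → not permitted

[po]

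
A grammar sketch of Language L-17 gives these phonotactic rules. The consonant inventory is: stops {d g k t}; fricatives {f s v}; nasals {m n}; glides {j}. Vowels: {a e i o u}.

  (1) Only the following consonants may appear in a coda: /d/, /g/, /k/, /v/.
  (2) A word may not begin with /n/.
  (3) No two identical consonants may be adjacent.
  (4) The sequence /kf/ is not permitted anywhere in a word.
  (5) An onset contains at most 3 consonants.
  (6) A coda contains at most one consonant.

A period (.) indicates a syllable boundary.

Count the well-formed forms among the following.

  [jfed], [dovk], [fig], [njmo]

2

[jfed] — σ1 onset /jf/ (2C), coda /d/ ok → well-formed
[dovk] — violates constraint 6: syllable 1 coda /vk/ has 2 consonants (> 1) → ill-formed
[fig] — σ1 onset /f/, coda /g/ ok → well-formed
[njmo] — violates constraint 2: word begins with /n/ → ill-formed
Well-formed: [jfed], [fig] → 2.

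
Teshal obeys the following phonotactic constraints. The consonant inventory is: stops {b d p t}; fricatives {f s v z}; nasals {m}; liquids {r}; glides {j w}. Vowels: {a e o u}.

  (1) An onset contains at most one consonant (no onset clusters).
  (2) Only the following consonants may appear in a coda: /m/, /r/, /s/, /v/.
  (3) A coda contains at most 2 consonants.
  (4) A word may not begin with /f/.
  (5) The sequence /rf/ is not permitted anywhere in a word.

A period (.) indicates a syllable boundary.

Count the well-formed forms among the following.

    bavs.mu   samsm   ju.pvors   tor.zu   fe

2

bavs.mu — σ1 onset /b/, coda /vs/ (2C) ok; σ2 onset /m/, coda /∅/ ok → well-formed
samsm — violates constraint 3: syllable 1 coda /msm/ has 3 consonants (> 2) → ill-formed
ju.pvors — violates constraint 1: syllable 2 onset /pv/ has 2 consonants (> 1) → ill-formed
tor.zu — σ1 onset /t/, coda /r/ ok; σ2 onset /z/, coda /∅/ ok → well-formed
fe — violates constraint 4: word begins with /f/ → ill-formed
Well-formed: bavs.mu, tor.zu → 2.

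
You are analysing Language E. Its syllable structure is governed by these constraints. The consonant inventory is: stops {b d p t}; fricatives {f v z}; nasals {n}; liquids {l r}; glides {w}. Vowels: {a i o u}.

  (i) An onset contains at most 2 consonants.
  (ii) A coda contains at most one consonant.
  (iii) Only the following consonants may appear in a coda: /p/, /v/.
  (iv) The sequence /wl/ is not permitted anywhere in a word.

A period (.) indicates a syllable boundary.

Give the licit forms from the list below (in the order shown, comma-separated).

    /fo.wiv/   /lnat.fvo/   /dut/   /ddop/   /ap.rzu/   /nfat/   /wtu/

/fo.wiv/ — σ1 onset /f/, coda /∅/ ok; σ2 onset /w/, coda /v/ ok → licit
/lnat.fvo/ — violates constraint (iii): syllable 1 coda contains /t/, which is not a licensed coda consonant → illicit
/dut/ — violates constraint (iii): syllable 1 coda contains /t/, which is not a licensed coda consonant → illicit
/ddop/ — σ1 onset /dd/ (2C), coda /p/ ok → licit
/ap.rzu/ — σ1 onset /∅/, coda /p/ ok; σ2 onset /rz/ (2C), coda /∅/ ok → licit
/nfat/ — violates constraint (iii): syllable 1 coda contains /t/, which is not a licensed coda consonant → illicit
/wtu/ — σ1 onset /wt/ (2C), coda /∅/ ok → licit

/fo.wiv/, /ddop/, /ap.rzu/, /wtu/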